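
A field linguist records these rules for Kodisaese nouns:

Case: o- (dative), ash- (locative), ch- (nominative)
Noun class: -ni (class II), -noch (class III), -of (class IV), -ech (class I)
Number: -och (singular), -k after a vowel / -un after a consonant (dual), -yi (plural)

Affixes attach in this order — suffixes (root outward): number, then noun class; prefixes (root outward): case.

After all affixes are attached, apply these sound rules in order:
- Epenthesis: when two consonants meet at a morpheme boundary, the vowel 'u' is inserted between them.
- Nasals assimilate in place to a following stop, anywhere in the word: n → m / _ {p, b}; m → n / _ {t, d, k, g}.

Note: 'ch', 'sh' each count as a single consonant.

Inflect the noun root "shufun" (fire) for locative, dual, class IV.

ashushufununof

Attach case locative ash- → ashshufun.
Attach number dual -un (after consonant 'n') → ashshufunun.
Attach noun class class IV -of → ashshufununof.
Apply epenthesis: ashshufununof → ashushufununof.
Nasal assimilation: no change.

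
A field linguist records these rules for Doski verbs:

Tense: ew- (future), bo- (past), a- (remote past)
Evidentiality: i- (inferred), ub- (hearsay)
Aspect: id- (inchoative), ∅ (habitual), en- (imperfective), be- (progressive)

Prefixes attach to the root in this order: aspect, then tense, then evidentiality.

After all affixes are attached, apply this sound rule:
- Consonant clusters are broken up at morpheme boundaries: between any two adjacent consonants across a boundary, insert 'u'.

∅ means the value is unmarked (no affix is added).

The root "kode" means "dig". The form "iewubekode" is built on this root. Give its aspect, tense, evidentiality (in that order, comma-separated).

progressive, future, inferred

Segment: i-ew-be-kode.
aspect: be- → progressive.
tense: ew- → future.
evidentiality: i- → inferred.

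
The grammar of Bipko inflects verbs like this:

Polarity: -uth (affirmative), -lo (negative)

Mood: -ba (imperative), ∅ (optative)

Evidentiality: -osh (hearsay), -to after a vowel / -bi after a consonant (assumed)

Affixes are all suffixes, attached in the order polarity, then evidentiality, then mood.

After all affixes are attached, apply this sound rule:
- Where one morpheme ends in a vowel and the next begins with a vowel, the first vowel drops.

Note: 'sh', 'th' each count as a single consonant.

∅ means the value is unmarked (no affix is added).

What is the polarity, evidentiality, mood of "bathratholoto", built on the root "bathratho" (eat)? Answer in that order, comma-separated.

negative, assumed, optative

Segment: bathratho-lo-to.
polarity: -lo → negative.
evidentiality: -to/bi → assumed.
mood: ∅ → optative.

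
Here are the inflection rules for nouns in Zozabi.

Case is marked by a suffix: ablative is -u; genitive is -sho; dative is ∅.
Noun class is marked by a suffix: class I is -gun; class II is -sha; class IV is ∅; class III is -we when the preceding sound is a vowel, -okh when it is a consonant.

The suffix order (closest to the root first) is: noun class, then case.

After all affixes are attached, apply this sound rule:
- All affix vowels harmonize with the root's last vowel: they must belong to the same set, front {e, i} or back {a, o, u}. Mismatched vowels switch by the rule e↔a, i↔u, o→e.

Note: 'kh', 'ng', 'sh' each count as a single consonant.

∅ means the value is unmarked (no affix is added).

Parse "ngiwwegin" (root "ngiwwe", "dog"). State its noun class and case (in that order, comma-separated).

Segment: ngiwwe-gun.
noun class: -gun → class I.
case: ∅ → dative.

class I, dative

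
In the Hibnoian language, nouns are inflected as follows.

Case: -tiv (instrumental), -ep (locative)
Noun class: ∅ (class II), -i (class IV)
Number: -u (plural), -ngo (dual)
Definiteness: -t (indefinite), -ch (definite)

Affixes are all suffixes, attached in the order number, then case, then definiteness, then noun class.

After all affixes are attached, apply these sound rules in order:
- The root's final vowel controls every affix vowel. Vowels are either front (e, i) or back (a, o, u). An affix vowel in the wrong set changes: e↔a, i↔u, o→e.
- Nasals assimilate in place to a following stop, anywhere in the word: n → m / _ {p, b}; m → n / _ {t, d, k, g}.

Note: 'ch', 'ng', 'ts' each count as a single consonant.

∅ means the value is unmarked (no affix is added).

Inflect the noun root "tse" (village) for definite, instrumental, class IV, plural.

tseitivchi

Attach number plural -u → tseu.
Attach case instrumental -tiv → tseutiv.
Attach definiteness definite -ch → tseutivch.
Attach noun class class IV -i → tseutivchi.
Apply vowel harmony: tseutivchi → tseitivchi.
Nasal assimilation: no change.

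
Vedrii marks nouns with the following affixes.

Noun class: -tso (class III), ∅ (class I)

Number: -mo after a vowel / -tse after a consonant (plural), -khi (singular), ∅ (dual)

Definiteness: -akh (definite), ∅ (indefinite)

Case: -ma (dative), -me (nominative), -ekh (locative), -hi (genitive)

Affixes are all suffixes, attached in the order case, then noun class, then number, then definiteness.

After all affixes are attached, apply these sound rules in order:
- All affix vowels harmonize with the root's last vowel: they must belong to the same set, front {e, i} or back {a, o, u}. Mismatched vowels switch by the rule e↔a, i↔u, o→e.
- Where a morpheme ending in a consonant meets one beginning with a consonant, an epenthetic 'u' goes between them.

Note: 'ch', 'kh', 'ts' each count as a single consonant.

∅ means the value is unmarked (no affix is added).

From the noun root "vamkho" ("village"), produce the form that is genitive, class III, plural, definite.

Attach case genitive -hi → vamkhohi.
Attach noun class class III -tso → vamkhohitso.
Attach number plural -mo (after vowel 'o') → vamkhohitsomo.
Attach definiteness definite -akh → vamkhohitsomoakh.
Apply vowel harmony: vamkhohitsomoakh → vamkhohutsomoakh.
Epenthesis: no change.

vamkhohutsomoakh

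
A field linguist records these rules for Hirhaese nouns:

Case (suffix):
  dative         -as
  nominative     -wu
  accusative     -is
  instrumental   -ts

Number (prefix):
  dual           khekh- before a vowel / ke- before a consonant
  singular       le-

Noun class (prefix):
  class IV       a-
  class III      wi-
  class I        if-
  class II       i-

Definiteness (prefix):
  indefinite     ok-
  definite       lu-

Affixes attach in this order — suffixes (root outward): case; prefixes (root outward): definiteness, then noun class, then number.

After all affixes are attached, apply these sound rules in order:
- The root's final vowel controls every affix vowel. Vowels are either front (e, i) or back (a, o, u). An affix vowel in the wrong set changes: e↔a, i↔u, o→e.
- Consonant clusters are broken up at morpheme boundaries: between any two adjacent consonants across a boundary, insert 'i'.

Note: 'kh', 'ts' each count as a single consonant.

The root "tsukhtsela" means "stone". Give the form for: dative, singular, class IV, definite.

laalutsukhtselaas

Attach definiteness definite lu- → lutsukhtsela.
Attach noun class class IV a- → alutsukhtsela.
Attach number singular le- → lealutsukhtsela.
Attach case dative -as → lealutsukhtselaas.
Apply vowel harmony: lealutsukhtselaas → laalutsukhtselaas.
Epenthesis: no change.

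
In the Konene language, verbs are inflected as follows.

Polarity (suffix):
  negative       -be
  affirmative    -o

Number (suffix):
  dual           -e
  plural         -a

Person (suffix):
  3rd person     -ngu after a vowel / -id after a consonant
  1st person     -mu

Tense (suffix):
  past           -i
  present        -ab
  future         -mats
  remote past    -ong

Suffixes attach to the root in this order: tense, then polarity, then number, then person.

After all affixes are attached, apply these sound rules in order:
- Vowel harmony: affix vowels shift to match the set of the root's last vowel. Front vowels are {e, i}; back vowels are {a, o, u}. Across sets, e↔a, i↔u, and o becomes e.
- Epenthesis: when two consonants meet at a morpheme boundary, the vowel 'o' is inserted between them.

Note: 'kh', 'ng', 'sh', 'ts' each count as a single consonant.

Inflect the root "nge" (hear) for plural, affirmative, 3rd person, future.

ngemetseengi

Attach tense future -mats → ngemats.
Attach polarity affirmative -o → ngematso.
Attach number plural -a → ngematsoa.
Attach person 3rd person -ngu (after vowel 'a') → ngematsoangu.
Apply vowel harmony: ngematsoangu → ngemetseengi.
Epenthesis: no change.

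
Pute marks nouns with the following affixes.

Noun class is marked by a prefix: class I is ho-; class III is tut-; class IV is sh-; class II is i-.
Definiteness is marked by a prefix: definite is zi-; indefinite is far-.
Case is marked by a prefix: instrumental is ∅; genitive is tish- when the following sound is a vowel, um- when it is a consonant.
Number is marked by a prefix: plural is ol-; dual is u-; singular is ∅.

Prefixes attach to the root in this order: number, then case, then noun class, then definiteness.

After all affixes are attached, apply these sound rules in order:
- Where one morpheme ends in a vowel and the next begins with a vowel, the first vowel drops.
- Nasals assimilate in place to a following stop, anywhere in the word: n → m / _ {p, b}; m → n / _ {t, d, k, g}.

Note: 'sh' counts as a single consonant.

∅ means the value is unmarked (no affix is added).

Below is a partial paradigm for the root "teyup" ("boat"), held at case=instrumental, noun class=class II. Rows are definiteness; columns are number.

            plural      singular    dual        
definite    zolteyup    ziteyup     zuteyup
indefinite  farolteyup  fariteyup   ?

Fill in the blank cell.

faruteyup

Attach number dual u- → uteyup.
case = instrumental: zero marking, form stays uteyup.
Attach noun class class II i- → iuteyup.
Attach definiteness indefinite far- → fariuteyup.
Apply vowel deletion: fariuteyup → faruteyup.
Nasal assimilation: no change.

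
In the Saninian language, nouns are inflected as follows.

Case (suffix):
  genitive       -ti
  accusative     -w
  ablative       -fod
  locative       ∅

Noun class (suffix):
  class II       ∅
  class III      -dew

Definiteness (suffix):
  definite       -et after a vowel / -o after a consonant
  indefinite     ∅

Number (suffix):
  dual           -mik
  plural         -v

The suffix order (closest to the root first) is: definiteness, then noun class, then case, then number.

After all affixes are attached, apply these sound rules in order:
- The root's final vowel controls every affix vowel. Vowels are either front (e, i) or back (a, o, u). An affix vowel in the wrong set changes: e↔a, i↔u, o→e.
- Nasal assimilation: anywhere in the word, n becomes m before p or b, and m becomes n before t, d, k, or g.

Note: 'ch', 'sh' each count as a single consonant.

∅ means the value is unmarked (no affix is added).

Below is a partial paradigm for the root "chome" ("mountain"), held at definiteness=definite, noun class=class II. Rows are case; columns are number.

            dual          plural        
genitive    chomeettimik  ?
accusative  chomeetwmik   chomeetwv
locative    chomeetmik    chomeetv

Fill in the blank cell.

Attach definiteness definite -et (after vowel 'e') → chomeet.
noun class = class II: zero marking, form stays chomeet.
Attach case genitive -ti → chomeetti.
Attach number plural -v → chomeettiv.
Vowel harmony: no change.
Nasal assimilation: no change.

chomeettiv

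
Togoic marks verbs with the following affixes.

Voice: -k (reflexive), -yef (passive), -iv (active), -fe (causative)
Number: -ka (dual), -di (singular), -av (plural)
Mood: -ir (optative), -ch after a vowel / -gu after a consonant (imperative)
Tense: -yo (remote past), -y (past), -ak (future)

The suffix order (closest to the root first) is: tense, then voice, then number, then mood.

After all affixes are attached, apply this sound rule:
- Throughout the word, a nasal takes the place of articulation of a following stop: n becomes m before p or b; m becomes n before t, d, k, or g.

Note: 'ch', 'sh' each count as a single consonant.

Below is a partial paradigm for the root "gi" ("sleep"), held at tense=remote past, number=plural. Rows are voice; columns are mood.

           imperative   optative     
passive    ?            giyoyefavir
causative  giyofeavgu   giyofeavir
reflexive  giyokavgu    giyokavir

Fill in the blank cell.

giyoyefavgu

Attach tense remote past -yo → giyo.
Attach voice passive -yef → giyoyef.
Attach number plural -av → giyoyefav.
Attach mood imperative -gu (after consonant 'v') → giyoyefavgu.
Nasal assimilation: no change.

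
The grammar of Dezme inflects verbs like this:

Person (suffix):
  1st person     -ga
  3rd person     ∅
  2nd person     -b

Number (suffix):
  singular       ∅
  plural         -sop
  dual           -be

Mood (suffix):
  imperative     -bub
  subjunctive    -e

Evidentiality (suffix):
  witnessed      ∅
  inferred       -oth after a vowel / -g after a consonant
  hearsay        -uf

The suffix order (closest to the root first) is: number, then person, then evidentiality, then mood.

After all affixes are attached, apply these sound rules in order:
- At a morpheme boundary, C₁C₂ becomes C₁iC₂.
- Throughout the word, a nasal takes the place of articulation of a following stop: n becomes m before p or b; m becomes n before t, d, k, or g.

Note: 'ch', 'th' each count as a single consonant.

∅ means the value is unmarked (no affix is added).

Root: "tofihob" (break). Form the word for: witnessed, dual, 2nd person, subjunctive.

Attach number dual -be → tofihobbe.
Attach person 2nd person -b → tofihobbeb.
evidentiality = witnessed: zero marking, form stays tofihobbeb.
Attach mood subjunctive -e → tofihobbebe.
Apply epenthesis: tofihobbebe → tofihobibebe.
Nasal assimilation: no change.

tofihobibebe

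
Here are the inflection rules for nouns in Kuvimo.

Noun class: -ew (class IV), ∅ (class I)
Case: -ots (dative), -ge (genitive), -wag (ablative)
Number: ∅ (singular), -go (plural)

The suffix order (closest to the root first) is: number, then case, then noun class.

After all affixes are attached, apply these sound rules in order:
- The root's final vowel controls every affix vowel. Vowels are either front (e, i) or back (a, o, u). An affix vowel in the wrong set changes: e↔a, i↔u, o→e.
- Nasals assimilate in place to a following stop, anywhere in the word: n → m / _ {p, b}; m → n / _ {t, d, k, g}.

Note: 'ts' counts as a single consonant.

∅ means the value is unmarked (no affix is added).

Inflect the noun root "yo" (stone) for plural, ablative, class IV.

Attach number plural -go → yogo.
Attach case ablative -wag → yogowag.
Attach noun class class IV -ew → yogowagew.
Apply vowel harmony: yogowagew → yogowagaw.
Nasal assimilation: no change.

yogowagaw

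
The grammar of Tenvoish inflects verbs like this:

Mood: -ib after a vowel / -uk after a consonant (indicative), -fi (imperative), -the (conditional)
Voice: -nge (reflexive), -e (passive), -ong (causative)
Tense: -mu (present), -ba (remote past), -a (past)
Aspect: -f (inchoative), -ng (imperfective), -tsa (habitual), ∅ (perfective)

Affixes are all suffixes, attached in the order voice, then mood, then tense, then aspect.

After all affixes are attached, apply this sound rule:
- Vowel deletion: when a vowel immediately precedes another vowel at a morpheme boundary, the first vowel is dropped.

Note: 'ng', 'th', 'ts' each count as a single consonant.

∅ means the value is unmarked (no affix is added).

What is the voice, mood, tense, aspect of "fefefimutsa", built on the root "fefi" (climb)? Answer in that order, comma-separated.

Segment: fefi-e-fi-mu-tsa.
voice: -e → passive.
mood: -fi → imperative.
tense: -mu → present.
aspect: -tsa → habitual.

passive, imperative, present, habitual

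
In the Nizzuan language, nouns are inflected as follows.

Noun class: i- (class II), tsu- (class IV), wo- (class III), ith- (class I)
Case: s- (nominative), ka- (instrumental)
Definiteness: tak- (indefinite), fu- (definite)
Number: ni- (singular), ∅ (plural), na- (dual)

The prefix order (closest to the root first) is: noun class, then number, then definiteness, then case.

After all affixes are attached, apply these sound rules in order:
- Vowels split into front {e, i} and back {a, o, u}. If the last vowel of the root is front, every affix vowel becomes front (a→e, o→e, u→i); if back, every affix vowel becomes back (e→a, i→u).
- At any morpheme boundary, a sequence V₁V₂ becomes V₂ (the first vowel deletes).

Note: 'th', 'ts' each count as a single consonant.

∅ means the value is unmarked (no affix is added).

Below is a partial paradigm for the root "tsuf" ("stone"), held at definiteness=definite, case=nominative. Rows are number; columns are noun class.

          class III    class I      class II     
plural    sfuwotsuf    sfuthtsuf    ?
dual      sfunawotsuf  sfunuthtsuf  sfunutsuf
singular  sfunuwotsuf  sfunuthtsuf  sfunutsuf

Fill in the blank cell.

Attach noun class class II i- → itsuf.
number = plural: zero marking, form stays itsuf.
Attach definiteness definite fu- → fuitsuf.
Attach case nominative s- → sfuitsuf.
Apply vowel harmony: sfuitsuf → sfuutsuf.
Apply vowel deletion: sfuutsuf → sfutsuf.

sfutsuf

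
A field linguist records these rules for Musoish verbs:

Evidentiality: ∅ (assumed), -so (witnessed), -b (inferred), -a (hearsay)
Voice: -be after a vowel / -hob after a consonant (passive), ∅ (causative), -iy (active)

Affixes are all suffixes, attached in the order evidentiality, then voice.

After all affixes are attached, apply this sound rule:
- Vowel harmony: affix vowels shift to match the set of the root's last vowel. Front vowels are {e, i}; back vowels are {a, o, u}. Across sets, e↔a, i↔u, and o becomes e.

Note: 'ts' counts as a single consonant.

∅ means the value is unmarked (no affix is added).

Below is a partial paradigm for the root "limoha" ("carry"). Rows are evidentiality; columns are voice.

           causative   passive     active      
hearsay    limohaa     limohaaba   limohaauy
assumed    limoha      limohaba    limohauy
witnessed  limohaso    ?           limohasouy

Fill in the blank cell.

limohasoba

Attach evidentiality witnessed -so → limohaso.
Attach voice passive -be (after vowel 'o') → limohasobe.
Apply vowel harmony: limohasobe → limohasoba.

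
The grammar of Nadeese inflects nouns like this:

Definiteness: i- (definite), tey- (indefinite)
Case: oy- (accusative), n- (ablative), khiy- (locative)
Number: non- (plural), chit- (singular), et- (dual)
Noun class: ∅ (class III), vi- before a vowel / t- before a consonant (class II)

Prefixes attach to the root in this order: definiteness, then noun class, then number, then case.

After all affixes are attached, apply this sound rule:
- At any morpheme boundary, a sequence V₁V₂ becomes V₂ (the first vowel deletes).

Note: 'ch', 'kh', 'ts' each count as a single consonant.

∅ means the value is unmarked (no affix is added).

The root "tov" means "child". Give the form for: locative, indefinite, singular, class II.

khiychittteytov

Attach definiteness indefinite tey- → teytov.
Attach noun class class II t- (before consonant 't') → tteytov.
Attach number singular chit- → chittteytov.
Attach case locative khiy- → khiychittteytov.
Vowel deletion: no change.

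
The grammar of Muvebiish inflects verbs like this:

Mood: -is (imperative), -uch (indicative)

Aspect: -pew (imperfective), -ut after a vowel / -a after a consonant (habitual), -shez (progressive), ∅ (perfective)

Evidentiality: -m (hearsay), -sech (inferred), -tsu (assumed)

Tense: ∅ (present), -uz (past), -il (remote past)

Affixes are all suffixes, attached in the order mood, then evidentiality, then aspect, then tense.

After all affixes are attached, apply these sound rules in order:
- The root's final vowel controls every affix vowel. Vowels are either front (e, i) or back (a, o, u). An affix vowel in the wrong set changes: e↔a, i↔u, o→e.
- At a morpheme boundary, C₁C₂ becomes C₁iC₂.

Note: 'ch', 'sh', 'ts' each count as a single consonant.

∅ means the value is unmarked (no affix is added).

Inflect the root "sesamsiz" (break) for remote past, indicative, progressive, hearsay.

sesamsizichimishezil

Attach mood indicative -uch → sesamsizuch.
Attach evidentiality hearsay -m → sesamsizuchm.
Attach aspect progressive -shez → sesamsizuchmshez.
Attach tense remote past -il → sesamsizuchmshezil.
Apply vowel harmony: sesamsizuchmshezil → sesamsizichmshezil.
Apply epenthesis: sesamsizichmshezil → sesamsizichimishezil.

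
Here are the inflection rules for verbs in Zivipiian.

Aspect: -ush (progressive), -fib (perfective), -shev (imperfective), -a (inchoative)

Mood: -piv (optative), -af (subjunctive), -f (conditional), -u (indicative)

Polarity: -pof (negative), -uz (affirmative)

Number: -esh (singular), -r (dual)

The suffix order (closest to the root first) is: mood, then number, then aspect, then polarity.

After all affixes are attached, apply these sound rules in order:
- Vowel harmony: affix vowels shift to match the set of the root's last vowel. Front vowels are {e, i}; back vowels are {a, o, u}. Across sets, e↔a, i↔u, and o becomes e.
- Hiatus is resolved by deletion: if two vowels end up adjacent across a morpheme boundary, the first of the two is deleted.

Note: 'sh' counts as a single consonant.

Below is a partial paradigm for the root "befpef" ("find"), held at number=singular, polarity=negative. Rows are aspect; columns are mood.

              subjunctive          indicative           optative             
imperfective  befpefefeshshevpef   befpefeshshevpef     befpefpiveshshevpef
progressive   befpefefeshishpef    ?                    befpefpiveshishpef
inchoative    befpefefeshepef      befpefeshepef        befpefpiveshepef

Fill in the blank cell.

Attach mood indicative -u → befpefu.
Attach number singular -esh → befpefuesh.
Attach aspect progressive -ush → befpefueshush.
Attach polarity negative -pof → befpefueshushpof.
Apply vowel harmony: befpefueshushpof → befpefieshishpef.
Apply vowel deletion: befpefieshishpef → befpefeshishpef.

befpefeshishpef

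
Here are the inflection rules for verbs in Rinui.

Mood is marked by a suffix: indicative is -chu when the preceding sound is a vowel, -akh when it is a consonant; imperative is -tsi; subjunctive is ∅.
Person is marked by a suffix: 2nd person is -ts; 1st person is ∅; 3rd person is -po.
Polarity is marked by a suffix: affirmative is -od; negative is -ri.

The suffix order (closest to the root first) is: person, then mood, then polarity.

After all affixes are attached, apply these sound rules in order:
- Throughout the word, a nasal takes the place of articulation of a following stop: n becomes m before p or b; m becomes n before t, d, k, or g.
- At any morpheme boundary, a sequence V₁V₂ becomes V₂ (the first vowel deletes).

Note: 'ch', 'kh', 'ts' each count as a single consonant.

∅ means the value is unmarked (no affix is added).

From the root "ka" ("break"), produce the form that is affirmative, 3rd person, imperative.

kapotsod

Attach person 3rd person -po → kapo.
Attach mood imperative -tsi → kapotsi.
Attach polarity affirmative -od → kapotsiod.
Nasal assimilation: no change.
Apply vowel deletion: kapotsiod → kapotsod.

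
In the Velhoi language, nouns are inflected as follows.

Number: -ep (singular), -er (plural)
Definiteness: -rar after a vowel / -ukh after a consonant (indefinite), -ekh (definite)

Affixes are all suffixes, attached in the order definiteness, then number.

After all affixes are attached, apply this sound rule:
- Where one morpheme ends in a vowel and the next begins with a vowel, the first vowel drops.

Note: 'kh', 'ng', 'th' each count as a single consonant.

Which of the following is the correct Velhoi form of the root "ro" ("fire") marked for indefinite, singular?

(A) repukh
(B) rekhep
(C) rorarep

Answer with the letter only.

Attach definiteness indefinite -rar (after vowel 'o') → rorar.
Attach number singular -ep → rorarep.
Vowel deletion: no change.
So the correct form is rorarep, option (C).
(B) rekhep is wrong: it uses definite instead of indefinite for definiteness.
(A) repukh is wrong: it has the affixes in the wrong order.

C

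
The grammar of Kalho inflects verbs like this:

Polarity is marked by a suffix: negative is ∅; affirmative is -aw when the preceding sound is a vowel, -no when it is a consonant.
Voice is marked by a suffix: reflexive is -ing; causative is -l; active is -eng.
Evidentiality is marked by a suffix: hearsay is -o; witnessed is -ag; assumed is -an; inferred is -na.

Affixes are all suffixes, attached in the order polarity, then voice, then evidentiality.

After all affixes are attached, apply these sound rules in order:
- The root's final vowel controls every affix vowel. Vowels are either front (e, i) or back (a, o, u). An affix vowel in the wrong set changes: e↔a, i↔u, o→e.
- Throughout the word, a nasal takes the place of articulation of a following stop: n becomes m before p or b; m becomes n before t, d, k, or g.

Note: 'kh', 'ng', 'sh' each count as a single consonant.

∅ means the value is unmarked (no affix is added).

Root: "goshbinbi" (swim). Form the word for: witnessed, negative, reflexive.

goshbimbiingeg

polarity = negative: zero marking, form stays goshbinbi.
Attach voice reflexive -ing → goshbinbiing.
Attach evidentiality witnessed -ag → goshbinbiingag.
Apply vowel harmony: goshbinbiingag → goshbinbiingeg.
Apply nasal assimilation: goshbinbiingeg → goshbimbiingeg.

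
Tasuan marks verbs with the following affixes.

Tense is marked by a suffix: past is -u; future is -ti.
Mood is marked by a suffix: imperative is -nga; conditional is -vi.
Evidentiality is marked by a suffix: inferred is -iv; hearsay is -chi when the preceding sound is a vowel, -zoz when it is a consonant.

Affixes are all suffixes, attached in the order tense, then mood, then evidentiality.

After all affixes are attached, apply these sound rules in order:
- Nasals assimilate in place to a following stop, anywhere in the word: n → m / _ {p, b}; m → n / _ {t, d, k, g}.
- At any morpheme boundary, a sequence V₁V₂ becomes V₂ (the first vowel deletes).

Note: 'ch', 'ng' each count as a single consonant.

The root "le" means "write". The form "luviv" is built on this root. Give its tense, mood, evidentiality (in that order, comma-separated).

Segment: le-u-vi-iv.
tense: -u → past.
mood: -vi → conditional.
evidentiality: -iv → inferred.

past, conditional, inferred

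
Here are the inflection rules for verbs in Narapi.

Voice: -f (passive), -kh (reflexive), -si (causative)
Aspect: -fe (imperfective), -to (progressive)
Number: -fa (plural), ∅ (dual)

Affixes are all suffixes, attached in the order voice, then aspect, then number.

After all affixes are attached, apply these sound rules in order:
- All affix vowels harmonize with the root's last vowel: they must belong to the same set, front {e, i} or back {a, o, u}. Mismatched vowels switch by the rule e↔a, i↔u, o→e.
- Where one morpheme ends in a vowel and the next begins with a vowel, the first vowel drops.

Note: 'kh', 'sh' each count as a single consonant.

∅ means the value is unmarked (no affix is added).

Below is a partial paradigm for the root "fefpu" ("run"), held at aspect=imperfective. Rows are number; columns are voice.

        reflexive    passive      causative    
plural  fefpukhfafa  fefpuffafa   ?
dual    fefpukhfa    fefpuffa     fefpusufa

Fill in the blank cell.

Attach voice causative -si → fefpusi.
Attach aspect imperfective -fe → fefpusife.
Attach number plural -fa → fefpusifefa.
Apply vowel harmony: fefpusifefa → fefpusufafa.
Vowel deletion: no change.

fefpusufafa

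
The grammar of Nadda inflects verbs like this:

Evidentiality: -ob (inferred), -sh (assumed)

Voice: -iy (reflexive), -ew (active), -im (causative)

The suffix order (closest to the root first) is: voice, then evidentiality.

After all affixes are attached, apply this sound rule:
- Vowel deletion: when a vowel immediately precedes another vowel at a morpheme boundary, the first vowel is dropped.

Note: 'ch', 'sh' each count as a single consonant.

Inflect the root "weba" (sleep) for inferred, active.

webewob

Attach voice active -ew → webaew.
Attach evidentiality inferred -ob → webaewob.
Apply vowel deletion: webaewob → webewob.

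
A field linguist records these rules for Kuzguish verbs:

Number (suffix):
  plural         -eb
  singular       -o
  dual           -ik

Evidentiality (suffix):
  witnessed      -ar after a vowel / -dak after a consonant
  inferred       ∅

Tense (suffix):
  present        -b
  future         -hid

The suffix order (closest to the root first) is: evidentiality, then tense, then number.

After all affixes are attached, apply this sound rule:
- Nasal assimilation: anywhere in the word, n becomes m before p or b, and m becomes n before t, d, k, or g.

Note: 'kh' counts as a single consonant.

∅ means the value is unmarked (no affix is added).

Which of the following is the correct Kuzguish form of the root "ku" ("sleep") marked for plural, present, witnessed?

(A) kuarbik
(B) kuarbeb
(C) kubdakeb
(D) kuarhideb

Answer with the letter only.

Attach evidentiality witnessed -ar (after vowel 'u') → kuar.
Attach tense present -b → kuarb.
Attach number plural -eb → kuarbeb.
Nasal assimilation: no change.
So the correct form is kuarbeb, option (B).
(A) kuarbik is wrong: it uses dual instead of plural for number.
(C) kubdakeb is wrong: it has the affixes in the wrong order.
(D) kuarhideb is wrong: it uses future instead of present for tense.

B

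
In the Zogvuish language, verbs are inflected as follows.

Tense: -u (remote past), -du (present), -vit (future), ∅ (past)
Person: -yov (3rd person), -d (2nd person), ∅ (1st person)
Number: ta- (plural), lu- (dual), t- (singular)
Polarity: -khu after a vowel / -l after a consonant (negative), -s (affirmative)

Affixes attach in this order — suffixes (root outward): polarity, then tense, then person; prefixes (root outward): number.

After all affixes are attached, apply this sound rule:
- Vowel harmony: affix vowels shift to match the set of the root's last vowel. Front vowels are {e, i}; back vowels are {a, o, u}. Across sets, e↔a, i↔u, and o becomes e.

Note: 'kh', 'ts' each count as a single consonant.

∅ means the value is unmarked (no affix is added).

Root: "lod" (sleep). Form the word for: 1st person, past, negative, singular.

Attach polarity negative -l (after consonant 'd') → lodl.
tense = past: zero marking, form stays lodl.
Attach number singular t- → tlodl.
person = 1st person: zero marking, form stays tlodl.
Vowel harmony: no change.

tlodl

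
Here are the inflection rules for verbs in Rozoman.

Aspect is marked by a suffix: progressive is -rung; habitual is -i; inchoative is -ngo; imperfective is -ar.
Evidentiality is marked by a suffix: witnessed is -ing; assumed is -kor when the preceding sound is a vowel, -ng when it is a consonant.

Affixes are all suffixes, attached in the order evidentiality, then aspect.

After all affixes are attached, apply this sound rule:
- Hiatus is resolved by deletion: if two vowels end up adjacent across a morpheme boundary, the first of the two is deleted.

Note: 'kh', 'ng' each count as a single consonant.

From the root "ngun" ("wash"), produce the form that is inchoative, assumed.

Attach evidentiality assumed -ng (after consonant 'n') → ngunng.
Attach aspect inchoative -ngo → ngunngngo.
Vowel deletion: no change.

ngunngngo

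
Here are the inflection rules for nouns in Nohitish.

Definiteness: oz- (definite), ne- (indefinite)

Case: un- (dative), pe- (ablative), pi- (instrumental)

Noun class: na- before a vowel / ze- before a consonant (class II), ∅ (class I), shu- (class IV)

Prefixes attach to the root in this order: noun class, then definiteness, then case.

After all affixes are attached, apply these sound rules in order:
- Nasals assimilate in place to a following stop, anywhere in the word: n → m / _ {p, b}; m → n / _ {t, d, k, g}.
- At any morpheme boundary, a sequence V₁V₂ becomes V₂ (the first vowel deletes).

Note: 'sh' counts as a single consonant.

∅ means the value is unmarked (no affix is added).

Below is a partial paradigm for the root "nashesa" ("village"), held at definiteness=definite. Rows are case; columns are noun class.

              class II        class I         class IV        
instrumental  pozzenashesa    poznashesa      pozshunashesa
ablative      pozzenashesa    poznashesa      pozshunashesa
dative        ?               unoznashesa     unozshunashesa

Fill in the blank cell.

unozzenashesa

Attach noun class class II ze- (before consonant 'n') → zenashesa.
Attach definiteness definite oz- → ozzenashesa.
Attach case dative un- → unozzenashesa.
Nasal assimilation: no change.
Vowel deletion: no change.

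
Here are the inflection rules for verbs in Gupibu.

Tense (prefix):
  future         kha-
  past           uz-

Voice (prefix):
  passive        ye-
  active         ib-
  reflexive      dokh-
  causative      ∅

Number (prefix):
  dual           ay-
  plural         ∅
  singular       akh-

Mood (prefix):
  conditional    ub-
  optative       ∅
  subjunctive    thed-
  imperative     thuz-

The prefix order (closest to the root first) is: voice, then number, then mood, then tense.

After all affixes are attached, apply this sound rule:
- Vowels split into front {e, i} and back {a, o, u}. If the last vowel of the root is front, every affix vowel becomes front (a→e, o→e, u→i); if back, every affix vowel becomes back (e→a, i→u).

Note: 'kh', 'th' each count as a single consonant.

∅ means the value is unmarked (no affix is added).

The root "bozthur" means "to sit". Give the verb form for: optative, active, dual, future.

khaayubbozthur

Attach voice active ib- → ibbozthur.
Attach number dual ay- → ayibbozthur.
mood = optative: zero marking, form stays ayibbozthur.
Attach tense future kha- → khaayibbozthur.
Apply vowel harmony: khaayibbozthur → khaayubbozthur.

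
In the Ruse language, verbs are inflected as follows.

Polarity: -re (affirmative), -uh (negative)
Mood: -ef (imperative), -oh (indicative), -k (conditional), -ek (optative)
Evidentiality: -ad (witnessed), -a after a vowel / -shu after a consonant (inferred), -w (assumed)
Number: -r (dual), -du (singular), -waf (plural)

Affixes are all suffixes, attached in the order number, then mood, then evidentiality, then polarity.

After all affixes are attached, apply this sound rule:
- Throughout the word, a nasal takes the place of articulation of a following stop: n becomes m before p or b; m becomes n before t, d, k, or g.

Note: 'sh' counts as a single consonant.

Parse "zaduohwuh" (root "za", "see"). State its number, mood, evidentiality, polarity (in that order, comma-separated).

singular, indicative, assumed, negative

Segment: za-du-oh-w-uh.
number: -du → singular.
mood: -oh → indicative.
evidentiality: -w → assumed.
polarity: -uh → negative.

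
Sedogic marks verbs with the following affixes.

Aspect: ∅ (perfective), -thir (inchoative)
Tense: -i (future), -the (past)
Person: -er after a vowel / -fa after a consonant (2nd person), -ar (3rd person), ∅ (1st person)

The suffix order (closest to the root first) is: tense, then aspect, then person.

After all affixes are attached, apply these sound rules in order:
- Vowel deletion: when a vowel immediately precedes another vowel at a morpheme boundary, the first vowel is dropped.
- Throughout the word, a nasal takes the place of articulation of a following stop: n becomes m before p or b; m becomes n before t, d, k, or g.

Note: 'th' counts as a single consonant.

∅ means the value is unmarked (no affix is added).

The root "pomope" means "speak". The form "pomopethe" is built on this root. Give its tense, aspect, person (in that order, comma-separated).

past, perfective, 1st person

Segment: pomope-the.
tense: -the → past.
aspect: ∅ → perfective.
person: ∅ → 1st person.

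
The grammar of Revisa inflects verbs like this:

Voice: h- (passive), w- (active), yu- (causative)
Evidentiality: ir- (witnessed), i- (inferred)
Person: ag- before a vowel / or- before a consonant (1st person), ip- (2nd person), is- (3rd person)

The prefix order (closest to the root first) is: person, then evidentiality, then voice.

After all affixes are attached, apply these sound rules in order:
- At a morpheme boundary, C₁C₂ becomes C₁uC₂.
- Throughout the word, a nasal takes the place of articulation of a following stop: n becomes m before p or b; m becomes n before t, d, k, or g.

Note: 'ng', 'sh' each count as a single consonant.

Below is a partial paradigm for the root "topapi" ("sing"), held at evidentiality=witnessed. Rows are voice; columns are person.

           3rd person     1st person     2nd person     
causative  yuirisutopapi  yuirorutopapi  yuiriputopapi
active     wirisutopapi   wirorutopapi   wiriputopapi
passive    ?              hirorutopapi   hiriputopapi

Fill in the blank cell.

Attach person 3rd person is- → istopapi.
Attach evidentiality witnessed ir- → iristopapi.
Attach voice passive h- → hiristopapi.
Apply epenthesis: hiristopapi → hirisutopapi.
Nasal assimilation: no change.

hirisutopapi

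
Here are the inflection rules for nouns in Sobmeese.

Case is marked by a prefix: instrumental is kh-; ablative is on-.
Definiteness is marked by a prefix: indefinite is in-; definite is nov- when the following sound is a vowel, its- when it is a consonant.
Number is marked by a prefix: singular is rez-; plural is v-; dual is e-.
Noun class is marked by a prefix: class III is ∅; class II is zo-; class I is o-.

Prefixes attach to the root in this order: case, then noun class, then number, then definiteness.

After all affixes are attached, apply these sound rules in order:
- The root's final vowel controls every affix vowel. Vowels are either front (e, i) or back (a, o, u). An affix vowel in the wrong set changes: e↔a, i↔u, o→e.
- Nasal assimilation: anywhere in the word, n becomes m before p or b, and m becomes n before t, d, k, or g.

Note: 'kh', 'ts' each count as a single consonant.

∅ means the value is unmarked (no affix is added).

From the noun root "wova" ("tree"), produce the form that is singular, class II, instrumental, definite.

Attach case instrumental kh- → khwova.
Attach noun class class II zo- → zokhwova.
Attach number singular rez- → rezzokhwova.
Attach definiteness definite its- (before consonant 'r') → itsrezzokhwova.
Apply vowel harmony: itsrezzokhwova → utsrazzokhwova.
Nasal assimilation: no change.

utsrazzokhwova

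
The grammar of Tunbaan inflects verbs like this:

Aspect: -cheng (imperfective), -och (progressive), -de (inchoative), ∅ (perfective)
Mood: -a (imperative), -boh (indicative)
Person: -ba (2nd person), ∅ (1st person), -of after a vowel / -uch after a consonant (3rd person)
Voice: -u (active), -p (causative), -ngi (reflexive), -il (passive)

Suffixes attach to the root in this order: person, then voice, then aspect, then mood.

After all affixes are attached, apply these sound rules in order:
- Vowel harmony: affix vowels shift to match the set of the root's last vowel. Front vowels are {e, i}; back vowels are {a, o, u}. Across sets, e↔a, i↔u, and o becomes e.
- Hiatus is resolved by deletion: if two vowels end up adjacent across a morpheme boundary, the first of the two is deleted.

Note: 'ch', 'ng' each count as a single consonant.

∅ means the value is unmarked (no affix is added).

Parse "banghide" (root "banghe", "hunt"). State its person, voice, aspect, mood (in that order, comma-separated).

Segment: banghe-u-de-a.
person: ∅ → 1st person.
voice: -u → active.
aspect: -de → inchoative.
mood: -a → imperative.

1st person, active, inchoative, imperative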